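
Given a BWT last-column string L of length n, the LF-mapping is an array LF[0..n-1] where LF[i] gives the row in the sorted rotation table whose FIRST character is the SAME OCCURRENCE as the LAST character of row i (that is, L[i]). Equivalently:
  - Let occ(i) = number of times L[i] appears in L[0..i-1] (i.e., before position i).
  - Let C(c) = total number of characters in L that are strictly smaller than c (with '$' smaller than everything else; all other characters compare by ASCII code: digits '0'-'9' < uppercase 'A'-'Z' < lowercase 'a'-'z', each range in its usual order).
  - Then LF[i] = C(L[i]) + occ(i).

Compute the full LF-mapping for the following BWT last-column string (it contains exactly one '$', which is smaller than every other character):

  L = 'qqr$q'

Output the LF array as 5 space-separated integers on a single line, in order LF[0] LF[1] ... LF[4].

Char counts: '$':1, 'q':3, 'r':1
C (first-col start): C('$')=0, C('q')=1, C('r')=4
L[0]='q': occ=0, LF[0]=C('q')+0=1+0=1
L[1]='q': occ=1, LF[1]=C('q')+1=1+1=2
L[2]='r': occ=0, LF[2]=C('r')+0=4+0=4
L[3]='$': occ=0, LF[3]=C('$')+0=0+0=0
L[4]='q': occ=2, LF[4]=C('q')+2=1+2=3

Answer: 1 2 4 0 3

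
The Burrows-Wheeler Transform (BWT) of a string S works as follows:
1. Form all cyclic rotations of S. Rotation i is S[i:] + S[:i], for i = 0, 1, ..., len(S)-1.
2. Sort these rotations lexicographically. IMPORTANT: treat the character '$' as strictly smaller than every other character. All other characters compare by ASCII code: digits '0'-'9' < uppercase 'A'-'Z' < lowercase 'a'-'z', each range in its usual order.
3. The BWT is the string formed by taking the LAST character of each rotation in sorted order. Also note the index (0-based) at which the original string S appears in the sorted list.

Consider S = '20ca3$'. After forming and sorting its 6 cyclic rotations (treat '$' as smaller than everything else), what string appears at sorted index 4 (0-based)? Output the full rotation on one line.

Answer: a3$20c

Derivation:
All 6 rotations (rotation i = S[i:]+S[:i]):
  rot[0] = 20ca3$
  rot[1] = 0ca3$2
  rot[2] = ca3$20
  rot[3] = a3$20c
  rot[4] = 3$20ca
  rot[5] = $20ca3
Sorted (with $ < everything):
  sorted[0] = $20ca3
  sorted[1] = 0ca3$2
  sorted[2] = 20ca3$
  sorted[3] = 3$20ca
  sorted[4] = a3$20c
  sorted[5] = ca3$20
sorted[4] = a3$20c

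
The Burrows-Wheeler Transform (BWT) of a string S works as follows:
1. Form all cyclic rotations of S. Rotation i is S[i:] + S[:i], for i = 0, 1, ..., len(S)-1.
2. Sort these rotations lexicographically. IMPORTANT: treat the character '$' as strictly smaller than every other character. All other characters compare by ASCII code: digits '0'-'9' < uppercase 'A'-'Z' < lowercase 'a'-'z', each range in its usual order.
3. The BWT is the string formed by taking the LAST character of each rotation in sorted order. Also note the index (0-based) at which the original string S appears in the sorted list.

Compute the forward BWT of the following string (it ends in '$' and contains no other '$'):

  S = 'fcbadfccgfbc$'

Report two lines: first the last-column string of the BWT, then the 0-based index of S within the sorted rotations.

All 13 rotations (rotation i = S[i:]+S[:i]):
  rot[0] = fcbadfccgfbc$
  rot[1] = cbadfccgfbc$f
  rot[2] = badfccgfbc$fc
  rot[3] = adfccgfbc$fcb
  rot[4] = dfccgfbc$fcba
  rot[5] = fccgfbc$fcbad
  rot[6] = ccgfbc$fcbadf
  rot[7] = cgfbc$fcbadfc
  rot[8] = gfbc$fcbadfcc
  rot[9] = fbc$fcbadfccg
  rot[10] = bc$fcbadfccgf
  rot[11] = c$fcbadfccgfb
  rot[12] = $fcbadfccgfbc
Sorted (with $ < everything):
  sorted[0] = $fcbadfccgfbc  (last char: 'c')
  sorted[1] = adfccgfbc$fcb  (last char: 'b')
  sorted[2] = badfccgfbc$fc  (last char: 'c')
  sorted[3] = bc$fcbadfccgf  (last char: 'f')
  sorted[4] = c$fcbadfccgfb  (last char: 'b')
  sorted[5] = cbadfccgfbc$f  (last char: 'f')
  sorted[6] = ccgfbc$fcbadf  (last char: 'f')
  sorted[7] = cgfbc$fcbadfc  (last char: 'c')
  sorted[8] = dfccgfbc$fcba  (last char: 'a')
  sorted[9] = fbc$fcbadfccg  (last char: 'g')
  sorted[10] = fcbadfccgfbc$  (last char: '$')
  sorted[11] = fccgfbc$fcbad  (last char: 'd')
  sorted[12] = gfbc$fcbadfcc  (last char: 'c')
Last column: cbcfbffcag$dc
Original string S is at sorted index 10

Answer: cbcfbffcag$dc
10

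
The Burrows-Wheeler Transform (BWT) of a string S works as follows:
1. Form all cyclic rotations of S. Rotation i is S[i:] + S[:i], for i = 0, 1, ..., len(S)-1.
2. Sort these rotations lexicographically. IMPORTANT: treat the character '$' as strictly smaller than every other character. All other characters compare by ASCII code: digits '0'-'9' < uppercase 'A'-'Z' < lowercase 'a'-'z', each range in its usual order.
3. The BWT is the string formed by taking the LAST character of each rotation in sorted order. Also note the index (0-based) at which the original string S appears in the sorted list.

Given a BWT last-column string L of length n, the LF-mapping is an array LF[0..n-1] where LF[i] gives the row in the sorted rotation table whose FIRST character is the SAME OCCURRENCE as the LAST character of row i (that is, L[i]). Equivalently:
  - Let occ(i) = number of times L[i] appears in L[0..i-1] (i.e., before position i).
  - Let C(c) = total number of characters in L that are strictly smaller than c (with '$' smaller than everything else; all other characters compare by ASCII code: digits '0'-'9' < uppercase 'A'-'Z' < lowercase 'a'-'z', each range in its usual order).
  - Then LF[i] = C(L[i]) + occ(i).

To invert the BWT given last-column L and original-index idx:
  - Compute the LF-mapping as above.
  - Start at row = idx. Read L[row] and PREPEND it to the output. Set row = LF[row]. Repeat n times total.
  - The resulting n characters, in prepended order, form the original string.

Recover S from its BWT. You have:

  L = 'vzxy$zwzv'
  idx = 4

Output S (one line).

Answer: xvzzywzv$

Derivation:
LF mapping: 1 6 4 5 0 7 3 8 2
Walk LF starting at row 4, prepending L[row]:
  step 1: row=4, L[4]='$', prepend. Next row=LF[4]=0
  step 2: row=0, L[0]='v', prepend. Next row=LF[0]=1
  step 3: row=1, L[1]='z', prepend. Next row=LF[1]=6
  step 4: row=6, L[6]='w', prepend. Next row=LF[6]=3
  step 5: row=3, L[3]='y', prepend. Next row=LF[3]=5
  step 6: row=5, L[5]='z', prepend. Next row=LF[5]=7
  step 7: row=7, L[7]='z', prepend. Next row=LF[7]=8
  step 8: row=8, L[8]='v', prepend. Next row=LF[8]=2
  step 9: row=2, L[2]='x', prepend. Next row=LF[2]=4
Reversed output: xvzzywzv$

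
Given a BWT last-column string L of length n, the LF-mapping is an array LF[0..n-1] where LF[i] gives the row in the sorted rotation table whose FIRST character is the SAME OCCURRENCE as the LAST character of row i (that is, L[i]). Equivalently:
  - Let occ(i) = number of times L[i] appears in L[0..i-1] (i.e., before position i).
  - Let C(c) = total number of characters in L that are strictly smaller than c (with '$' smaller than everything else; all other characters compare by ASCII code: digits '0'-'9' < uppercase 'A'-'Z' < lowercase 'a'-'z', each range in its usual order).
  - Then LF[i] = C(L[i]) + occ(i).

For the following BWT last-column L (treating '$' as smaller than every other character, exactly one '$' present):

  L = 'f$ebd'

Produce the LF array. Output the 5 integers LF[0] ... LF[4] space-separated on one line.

Char counts: '$':1, 'b':1, 'd':1, 'e':1, 'f':1
C (first-col start): C('$')=0, C('b')=1, C('d')=2, C('e')=3, C('f')=4
L[0]='f': occ=0, LF[0]=C('f')+0=4+0=4
L[1]='$': occ=0, LF[1]=C('$')+0=0+0=0
L[2]='e': occ=0, LF[2]=C('e')+0=3+0=3
L[3]='b': occ=0, LF[3]=C('b')+0=1+0=1
L[4]='d': occ=0, LF[4]=C('d')+0=2+0=2

Answer: 4 0 3 1 2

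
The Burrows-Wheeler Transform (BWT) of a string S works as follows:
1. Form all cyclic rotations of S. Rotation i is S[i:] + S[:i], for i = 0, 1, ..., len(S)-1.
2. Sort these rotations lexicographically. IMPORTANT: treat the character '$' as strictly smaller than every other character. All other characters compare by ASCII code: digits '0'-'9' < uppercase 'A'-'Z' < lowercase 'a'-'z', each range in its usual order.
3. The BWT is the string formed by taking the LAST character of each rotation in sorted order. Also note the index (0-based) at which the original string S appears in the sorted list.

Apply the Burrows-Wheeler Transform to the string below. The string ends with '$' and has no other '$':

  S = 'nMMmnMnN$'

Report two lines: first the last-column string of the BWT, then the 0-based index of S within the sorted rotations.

All 9 rotations (rotation i = S[i:]+S[:i]):
  rot[0] = nMMmnMnN$
  rot[1] = MMmnMnN$n
  rot[2] = MmnMnN$nM
  rot[3] = mnMnN$nMM
  rot[4] = nMnN$nMMm
  rot[5] = MnN$nMMmn
  rot[6] = nN$nMMmnM
  rot[7] = N$nMMmnMn
  rot[8] = $nMMmnMnN
Sorted (with $ < everything):
  sorted[0] = $nMMmnMnN  (last char: 'N')
  sorted[1] = MMmnMnN$n  (last char: 'n')
  sorted[2] = MmnMnN$nM  (last char: 'M')
  sorted[3] = MnN$nMMmn  (last char: 'n')
  sorted[4] = N$nMMmnMn  (last char: 'n')
  sorted[5] = mnMnN$nMM  (last char: 'M')
  sorted[6] = nMMmnMnN$  (last char: '$')
  sorted[7] = nMnN$nMMm  (last char: 'm')
  sorted[8] = nN$nMMmnM  (last char: 'M')
Last column: NnMnnM$mM
Original string S is at sorted index 6

Answer: NnMnnM$mM
6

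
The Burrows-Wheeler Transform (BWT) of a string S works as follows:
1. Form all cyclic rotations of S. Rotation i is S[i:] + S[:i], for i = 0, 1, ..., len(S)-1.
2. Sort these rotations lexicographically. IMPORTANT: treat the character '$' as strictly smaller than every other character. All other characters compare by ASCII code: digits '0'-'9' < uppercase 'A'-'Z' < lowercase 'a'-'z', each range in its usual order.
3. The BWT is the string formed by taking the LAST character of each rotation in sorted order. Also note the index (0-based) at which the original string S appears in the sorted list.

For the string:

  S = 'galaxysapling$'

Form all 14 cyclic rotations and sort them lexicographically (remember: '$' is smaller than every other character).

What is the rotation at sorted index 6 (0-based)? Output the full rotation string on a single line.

All 14 rotations (rotation i = S[i:]+S[:i]):
  rot[0] = galaxysapling$
  rot[1] = alaxysapling$g
  rot[2] = laxysapling$ga
  rot[3] = axysapling$gal
  rot[4] = xysapling$gala
  rot[5] = ysapling$galax
  rot[6] = sapling$galaxy
  rot[7] = apling$galaxys
  rot[8] = pling$galaxysa
  rot[9] = ling$galaxysap
  rot[10] = ing$galaxysapl
  rot[11] = ng$galaxysapli
  rot[12] = g$galaxysaplin
  rot[13] = $galaxysapling
Sorted (with $ < everything):
  sorted[0] = $galaxysapling
  sorted[1] = alaxysapling$g
  sorted[2] = apling$galaxys
  sorted[3] = axysapling$gal
  sorted[4] = g$galaxysaplin
  sorted[5] = galaxysapling$
  sorted[6] = ing$galaxysapl
  sorted[7] = laxysapling$ga
  sorted[8] = ling$galaxysap
  sorted[9] = ng$galaxysapli
  sorted[10] = pling$galaxysa
  sorted[11] = sapling$galaxy
  sorted[12] = xysapling$gala
  sorted[13] = ysapling$galax
sorted[6] = ing$galaxysapl

Answer: ing$galaxysapl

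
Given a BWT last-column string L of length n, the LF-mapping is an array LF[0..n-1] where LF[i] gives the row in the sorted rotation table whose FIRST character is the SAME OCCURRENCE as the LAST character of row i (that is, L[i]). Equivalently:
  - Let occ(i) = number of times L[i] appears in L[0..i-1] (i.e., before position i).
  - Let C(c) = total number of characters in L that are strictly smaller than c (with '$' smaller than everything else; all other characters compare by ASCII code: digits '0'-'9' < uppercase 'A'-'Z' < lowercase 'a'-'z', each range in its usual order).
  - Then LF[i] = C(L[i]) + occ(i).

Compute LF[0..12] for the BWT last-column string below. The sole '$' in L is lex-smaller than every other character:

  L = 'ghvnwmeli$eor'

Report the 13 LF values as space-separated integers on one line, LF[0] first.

Char counts: '$':1, 'e':2, 'g':1, 'h':1, 'i':1, 'l':1, 'm':1, 'n':1, 'o':1, 'r':1, 'v':1, 'w':1
C (first-col start): C('$')=0, C('e')=1, C('g')=3, C('h')=4, C('i')=5, C('l')=6, C('m')=7, C('n')=8, C('o')=9, C('r')=10, C('v')=11, C('w')=12
L[0]='g': occ=0, LF[0]=C('g')+0=3+0=3
L[1]='h': occ=0, LF[1]=C('h')+0=4+0=4
L[2]='v': occ=0, LF[2]=C('v')+0=11+0=11
L[3]='n': occ=0, LF[3]=C('n')+0=8+0=8
L[4]='w': occ=0, LF[4]=C('w')+0=12+0=12
L[5]='m': occ=0, LF[5]=C('m')+0=7+0=7
L[6]='e': occ=0, LF[6]=C('e')+0=1+0=1
L[7]='l': occ=0, LF[7]=C('l')+0=6+0=6
L[8]='i': occ=0, LF[8]=C('i')+0=5+0=5
L[9]='$': occ=0, LF[9]=C('$')+0=0+0=0
L[10]='e': occ=1, LF[10]=C('e')+1=1+1=2
L[11]='o': occ=0, LF[11]=C('o')+0=9+0=9
L[12]='r': occ=0, LF[12]=C('r')+0=10+0=10

Answer: 3 4 11 8 12 7 1 6 5 0 2 9 10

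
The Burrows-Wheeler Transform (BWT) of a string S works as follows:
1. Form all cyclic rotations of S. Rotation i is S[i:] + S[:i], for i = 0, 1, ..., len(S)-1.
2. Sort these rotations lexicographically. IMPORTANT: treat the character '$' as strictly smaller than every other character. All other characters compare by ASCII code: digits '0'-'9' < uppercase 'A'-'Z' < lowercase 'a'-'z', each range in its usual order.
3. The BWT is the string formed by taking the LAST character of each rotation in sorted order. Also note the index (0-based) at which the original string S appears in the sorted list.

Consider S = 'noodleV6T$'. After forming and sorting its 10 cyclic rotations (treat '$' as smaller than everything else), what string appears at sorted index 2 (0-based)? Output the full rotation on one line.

Answer: T$noodleV6

Derivation:
All 10 rotations (rotation i = S[i:]+S[:i]):
  rot[0] = noodleV6T$
  rot[1] = oodleV6T$n
  rot[2] = odleV6T$no
  rot[3] = dleV6T$noo
  rot[4] = leV6T$nood
  rot[5] = eV6T$noodl
  rot[6] = V6T$noodle
  rot[7] = 6T$noodleV
  rot[8] = T$noodleV6
  rot[9] = $noodleV6T
Sorted (with $ < everything):
  sorted[0] = $noodleV6T
  sorted[1] = 6T$noodleV
  sorted[2] = T$noodleV6
  sorted[3] = V6T$noodle
  sorted[4] = dleV6T$noo
  sorted[5] = eV6T$noodl
  sorted[6] = leV6T$nood
  sorted[7] = noodleV6T$
  sorted[8] = odleV6T$no
  sorted[9] = oodleV6T$n
sorted[2] = T$noodleV6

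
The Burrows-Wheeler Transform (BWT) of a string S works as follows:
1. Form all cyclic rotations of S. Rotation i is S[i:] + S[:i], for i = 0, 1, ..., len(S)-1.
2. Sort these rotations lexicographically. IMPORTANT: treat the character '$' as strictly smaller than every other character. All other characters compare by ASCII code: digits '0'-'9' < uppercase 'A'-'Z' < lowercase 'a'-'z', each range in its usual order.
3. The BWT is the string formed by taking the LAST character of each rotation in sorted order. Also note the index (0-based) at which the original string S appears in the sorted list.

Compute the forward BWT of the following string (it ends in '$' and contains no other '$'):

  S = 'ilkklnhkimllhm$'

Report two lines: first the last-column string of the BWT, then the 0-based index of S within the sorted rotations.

All 15 rotations (rotation i = S[i:]+S[:i]):
  rot[0] = ilkklnhkimllhm$
  rot[1] = lkklnhkimllhm$i
  rot[2] = kklnhkimllhm$il
  rot[3] = klnhkimllhm$ilk
  rot[4] = lnhkimllhm$ilkk
  rot[5] = nhkimllhm$ilkkl
  rot[6] = hkimllhm$ilkkln
  rot[7] = kimllhm$ilkklnh
  rot[8] = imllhm$ilkklnhk
  rot[9] = mllhm$ilkklnhki
  rot[10] = llhm$ilkklnhkim
  rot[11] = lhm$ilkklnhkiml
  rot[12] = hm$ilkklnhkimll
  rot[13] = m$ilkklnhkimllh
  rot[14] = $ilkklnhkimllhm
Sorted (with $ < everything):
  sorted[0] = $ilkklnhkimllhm  (last char: 'm')
  sorted[1] = hkimllhm$ilkkln  (last char: 'n')
  sorted[2] = hm$ilkklnhkimll  (last char: 'l')
  sorted[3] = ilkklnhkimllhm$  (last char: '$')
  sorted[4] = imllhm$ilkklnhk  (last char: 'k')
  sorted[5] = kimllhm$ilkklnh  (last char: 'h')
  sorted[6] = kklnhkimllhm$il  (last char: 'l')
  sorted[7] = klnhkimllhm$ilk  (last char: 'k')
  sorted[8] = lhm$ilkklnhkiml  (last char: 'l')
  sorted[9] = lkklnhkimllhm$i  (last char: 'i')
  sorted[10] = llhm$ilkklnhkim  (last char: 'm')
  sorted[11] = lnhkimllhm$ilkk  (last char: 'k')
  sorted[12] = m$ilkklnhkimllh  (last char: 'h')
  sorted[13] = mllhm$ilkklnhki  (last char: 'i')
  sorted[14] = nhkimllhm$ilkkl  (last char: 'l')
Last column: mnl$khlklimkhil
Original string S is at sorted index 3

Answer: mnl$khlklimkhil
3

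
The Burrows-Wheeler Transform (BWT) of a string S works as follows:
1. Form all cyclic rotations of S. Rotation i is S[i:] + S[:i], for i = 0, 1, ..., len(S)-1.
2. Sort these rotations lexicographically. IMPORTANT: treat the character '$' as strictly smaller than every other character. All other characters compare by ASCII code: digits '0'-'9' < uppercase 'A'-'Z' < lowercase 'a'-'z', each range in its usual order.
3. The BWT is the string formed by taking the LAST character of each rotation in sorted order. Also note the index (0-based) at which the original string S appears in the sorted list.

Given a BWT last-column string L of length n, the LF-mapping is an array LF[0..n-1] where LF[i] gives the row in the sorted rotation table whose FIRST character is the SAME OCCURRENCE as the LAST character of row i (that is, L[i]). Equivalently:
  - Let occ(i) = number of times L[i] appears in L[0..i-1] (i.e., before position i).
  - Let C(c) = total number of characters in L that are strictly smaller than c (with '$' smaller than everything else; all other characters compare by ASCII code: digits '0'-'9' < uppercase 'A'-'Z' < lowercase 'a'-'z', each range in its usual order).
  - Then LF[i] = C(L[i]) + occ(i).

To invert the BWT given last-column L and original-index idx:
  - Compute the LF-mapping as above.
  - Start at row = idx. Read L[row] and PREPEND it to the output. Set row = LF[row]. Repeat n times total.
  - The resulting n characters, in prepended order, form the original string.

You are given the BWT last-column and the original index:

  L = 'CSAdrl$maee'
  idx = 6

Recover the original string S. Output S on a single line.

LF mapping: 2 3 1 5 10 8 0 9 4 6 7
Walk LF starting at row 6, prepending L[row]:
  step 1: row=6, L[6]='$', prepend. Next row=LF[6]=0
  step 2: row=0, L[0]='C', prepend. Next row=LF[0]=2
  step 3: row=2, L[2]='A', prepend. Next row=LF[2]=1
  step 4: row=1, L[1]='S', prepend. Next row=LF[1]=3
  step 5: row=3, L[3]='d', prepend. Next row=LF[3]=5
  step 6: row=5, L[5]='l', prepend. Next row=LF[5]=8
  step 7: row=8, L[8]='a', prepend. Next row=LF[8]=4
  step 8: row=4, L[4]='r', prepend. Next row=LF[4]=10
  step 9: row=10, L[10]='e', prepend. Next row=LF[10]=7
  step 10: row=7, L[7]='m', prepend. Next row=LF[7]=9
  step 11: row=9, L[9]='e', prepend. Next row=LF[9]=6
Reversed output: emeraldSAC$

Answer: emeraldSAC$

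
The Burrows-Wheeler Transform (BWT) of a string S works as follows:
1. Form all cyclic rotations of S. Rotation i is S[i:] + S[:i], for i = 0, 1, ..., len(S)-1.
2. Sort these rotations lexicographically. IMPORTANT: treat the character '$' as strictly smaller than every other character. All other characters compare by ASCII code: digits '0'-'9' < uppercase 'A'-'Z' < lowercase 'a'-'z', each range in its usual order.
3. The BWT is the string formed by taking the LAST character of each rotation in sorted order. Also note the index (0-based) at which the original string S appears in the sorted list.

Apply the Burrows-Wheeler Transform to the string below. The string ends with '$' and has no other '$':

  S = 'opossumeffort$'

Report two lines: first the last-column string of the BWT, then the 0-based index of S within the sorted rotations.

All 14 rotations (rotation i = S[i:]+S[:i]):
  rot[0] = opossumeffort$
  rot[1] = possumeffort$o
  rot[2] = ossumeffort$op
  rot[3] = ssumeffort$opo
  rot[4] = sumeffort$opos
  rot[5] = umeffort$oposs
  rot[6] = meffort$opossu
  rot[7] = effort$opossum
  rot[8] = ffort$opossume
  rot[9] = fort$opossumef
  rot[10] = ort$opossumeff
  rot[11] = rt$opossumeffo
  rot[12] = t$opossumeffor
  rot[13] = $opossumeffort
Sorted (with $ < everything):
  sorted[0] = $opossumeffort  (last char: 't')
  sorted[1] = effort$opossum  (last char: 'm')
  sorted[2] = ffort$opossume  (last char: 'e')
  sorted[3] = fort$opossumef  (last char: 'f')
  sorted[4] = meffort$opossu  (last char: 'u')
  sorted[5] = opossumeffort$  (last char: '$')
  sorted[6] = ort$opossumeff  (last char: 'f')
  sorted[7] = ossumeffort$op  (last char: 'p')
  sorted[8] = possumeffort$o  (last char: 'o')
  sorted[9] = rt$opossumeffo  (last char: 'o')
  sorted[10] = ssumeffort$opo  (last char: 'o')
  sorted[11] = sumeffort$opos  (last char: 's')
  sorted[12] = t$opossumeffor  (last char: 'r')
  sorted[13] = umeffort$oposs  (last char: 's')
Last column: tmefu$fpooosrs
Original string S is at sorted index 5

Answer: tmefu$fpooosrs
5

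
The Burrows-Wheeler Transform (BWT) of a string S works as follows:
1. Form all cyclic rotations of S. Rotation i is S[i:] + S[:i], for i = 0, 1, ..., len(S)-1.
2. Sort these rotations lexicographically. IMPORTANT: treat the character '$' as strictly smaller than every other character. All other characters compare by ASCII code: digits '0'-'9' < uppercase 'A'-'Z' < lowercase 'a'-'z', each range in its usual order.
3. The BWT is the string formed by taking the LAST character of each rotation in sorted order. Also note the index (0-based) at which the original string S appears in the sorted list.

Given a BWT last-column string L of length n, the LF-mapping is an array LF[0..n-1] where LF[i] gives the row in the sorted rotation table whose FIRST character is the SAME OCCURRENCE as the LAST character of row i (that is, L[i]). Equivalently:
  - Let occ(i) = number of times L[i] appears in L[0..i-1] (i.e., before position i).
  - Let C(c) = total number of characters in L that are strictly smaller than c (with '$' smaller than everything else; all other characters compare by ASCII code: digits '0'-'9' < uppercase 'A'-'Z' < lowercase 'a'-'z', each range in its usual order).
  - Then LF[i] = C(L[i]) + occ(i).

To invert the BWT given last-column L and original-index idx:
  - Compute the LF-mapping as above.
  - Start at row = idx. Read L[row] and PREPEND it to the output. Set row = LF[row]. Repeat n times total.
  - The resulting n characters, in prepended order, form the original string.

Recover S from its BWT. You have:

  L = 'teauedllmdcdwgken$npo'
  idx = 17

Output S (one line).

LF mapping: 18 6 1 19 7 3 11 12 13 4 2 5 20 9 10 8 14 0 15 17 16
Walk LF starting at row 17, prepending L[row]:
  step 1: row=17, L[17]='$', prepend. Next row=LF[17]=0
  step 2: row=0, L[0]='t', prepend. Next row=LF[0]=18
  step 3: row=18, L[18]='n', prepend. Next row=LF[18]=15
  step 4: row=15, L[15]='e', prepend. Next row=LF[15]=8
  step 5: row=8, L[8]='m', prepend. Next row=LF[8]=13
  step 6: row=13, L[13]='g', prepend. Next row=LF[13]=9
  step 7: row=9, L[9]='d', prepend. Next row=LF[9]=4
  step 8: row=4, L[4]='e', prepend. Next row=LF[4]=7
  step 9: row=7, L[7]='l', prepend. Next row=LF[7]=12
  step 10: row=12, L[12]='w', prepend. Next row=LF[12]=20
  step 11: row=20, L[20]='o', prepend. Next row=LF[20]=16
  step 12: row=16, L[16]='n', prepend. Next row=LF[16]=14
  step 13: row=14, L[14]='k', prepend. Next row=LF[14]=10
  step 14: row=10, L[10]='c', prepend. Next row=LF[10]=2
  step 15: row=2, L[2]='a', prepend. Next row=LF[2]=1
  step 16: row=1, L[1]='e', prepend. Next row=LF[1]=6
  step 17: row=6, L[6]='l', prepend. Next row=LF[6]=11
  step 18: row=11, L[11]='d', prepend. Next row=LF[11]=5
  step 19: row=5, L[5]='d', prepend. Next row=LF[5]=3
  step 20: row=3, L[3]='u', prepend. Next row=LF[3]=19
  step 21: row=19, L[19]='p', prepend. Next row=LF[19]=17
Reversed output: puddleacknowledgment$

Answer: puddleacknowledgment$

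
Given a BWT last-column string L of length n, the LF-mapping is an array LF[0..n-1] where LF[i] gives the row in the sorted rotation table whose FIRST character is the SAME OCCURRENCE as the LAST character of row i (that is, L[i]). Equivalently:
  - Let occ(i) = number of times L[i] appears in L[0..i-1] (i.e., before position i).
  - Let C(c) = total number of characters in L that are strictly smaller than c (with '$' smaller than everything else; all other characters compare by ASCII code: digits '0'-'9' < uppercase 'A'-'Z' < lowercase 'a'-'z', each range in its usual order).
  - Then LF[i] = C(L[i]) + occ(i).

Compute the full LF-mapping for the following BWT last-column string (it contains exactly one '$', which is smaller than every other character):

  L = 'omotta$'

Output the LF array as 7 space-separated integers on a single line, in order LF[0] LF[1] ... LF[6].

Char counts: '$':1, 'a':1, 'm':1, 'o':2, 't':2
C (first-col start): C('$')=0, C('a')=1, C('m')=2, C('o')=3, C('t')=5
L[0]='o': occ=0, LF[0]=C('o')+0=3+0=3
L[1]='m': occ=0, LF[1]=C('m')+0=2+0=2
L[2]='o': occ=1, LF[2]=C('o')+1=3+1=4
L[3]='t': occ=0, LF[3]=C('t')+0=5+0=5
L[4]='t': occ=1, LF[4]=C('t')+1=5+1=6
L[5]='a': occ=0, LF[5]=C('a')+0=1+0=1
L[6]='$': occ=0, LF[6]=C('$')+0=0+0=0

Answer: 3 2 4 5 6 1 0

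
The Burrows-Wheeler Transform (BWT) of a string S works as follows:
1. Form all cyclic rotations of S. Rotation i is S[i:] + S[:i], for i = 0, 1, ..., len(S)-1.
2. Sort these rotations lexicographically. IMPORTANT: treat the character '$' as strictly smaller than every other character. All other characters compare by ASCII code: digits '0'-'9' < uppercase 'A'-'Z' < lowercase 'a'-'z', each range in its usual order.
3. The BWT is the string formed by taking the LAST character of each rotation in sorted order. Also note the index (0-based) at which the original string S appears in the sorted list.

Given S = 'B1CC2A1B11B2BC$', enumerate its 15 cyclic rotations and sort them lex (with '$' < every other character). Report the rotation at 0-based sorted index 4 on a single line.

Answer: 1CC2A1B11B2BC$B

Derivation:
All 15 rotations (rotation i = S[i:]+S[:i]):
  rot[0] = B1CC2A1B11B2BC$
  rot[1] = 1CC2A1B11B2BC$B
  rot[2] = CC2A1B11B2BC$B1
  rot[3] = C2A1B11B2BC$B1C
  rot[4] = 2A1B11B2BC$B1CC
  rot[5] = A1B11B2BC$B1CC2
  rot[6] = 1B11B2BC$B1CC2A
  rot[7] = B11B2BC$B1CC2A1
  rot[8] = 11B2BC$B1CC2A1B
  rot[9] = 1B2BC$B1CC2A1B1
  rot[10] = B2BC$B1CC2A1B11
  rot[11] = 2BC$B1CC2A1B11B
  rot[12] = BC$B1CC2A1B11B2
  rot[13] = C$B1CC2A1B11B2B
  rot[14] = $B1CC2A1B11B2BC
Sorted (with $ < everything):
  sorted[0] = $B1CC2A1B11B2BC
  sorted[1] = 11B2BC$B1CC2A1B
  sorted[2] = 1B11B2BC$B1CC2A
  sorted[3] = 1B2BC$B1CC2A1B1
  sorted[4] = 1CC2A1B11B2BC$B
  sorted[5] = 2A1B11B2BC$B1CC
  sorted[6] = 2BC$B1CC2A1B11B
  sorted[7] = A1B11B2BC$B1CC2
  sorted[8] = B11B2BC$B1CC2A1
  sorted[9] = B1CC2A1B11B2BC$
  sorted[10] = B2BC$B1CC2A1B11
  sorted[11] = BC$B1CC2A1B11B2
  sorted[12] = C$B1CC2A1B11B2B
  sorted[13] = C2A1B11B2BC$B1C
  sorted[14] = CC2A1B11B2BC$B1
sorted[4] = 1CC2A1B11B2BC$B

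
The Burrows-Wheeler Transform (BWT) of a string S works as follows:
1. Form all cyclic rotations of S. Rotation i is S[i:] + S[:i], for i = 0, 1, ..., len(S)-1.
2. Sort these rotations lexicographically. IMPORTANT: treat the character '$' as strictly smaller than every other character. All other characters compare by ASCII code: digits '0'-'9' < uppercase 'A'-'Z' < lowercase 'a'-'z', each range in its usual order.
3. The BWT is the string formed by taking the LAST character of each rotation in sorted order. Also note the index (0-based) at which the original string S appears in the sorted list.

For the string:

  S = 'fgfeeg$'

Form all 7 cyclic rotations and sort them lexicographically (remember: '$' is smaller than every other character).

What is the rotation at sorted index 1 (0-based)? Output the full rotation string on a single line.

All 7 rotations (rotation i = S[i:]+S[:i]):
  rot[0] = fgfeeg$
  rot[1] = gfeeg$f
  rot[2] = feeg$fg
  rot[3] = eeg$fgf
  rot[4] = eg$fgfe
  rot[5] = g$fgfee
  rot[6] = $fgfeeg
Sorted (with $ < everything):
  sorted[0] = $fgfeeg
  sorted[1] = eeg$fgf
  sorted[2] = eg$fgfe
  sorted[3] = feeg$fg
  sorted[4] = fgfeeg$
  sorted[5] = g$fgfee
  sorted[6] = gfeeg$f
sorted[1] = eeg$fgf

Answer: eeg$fgf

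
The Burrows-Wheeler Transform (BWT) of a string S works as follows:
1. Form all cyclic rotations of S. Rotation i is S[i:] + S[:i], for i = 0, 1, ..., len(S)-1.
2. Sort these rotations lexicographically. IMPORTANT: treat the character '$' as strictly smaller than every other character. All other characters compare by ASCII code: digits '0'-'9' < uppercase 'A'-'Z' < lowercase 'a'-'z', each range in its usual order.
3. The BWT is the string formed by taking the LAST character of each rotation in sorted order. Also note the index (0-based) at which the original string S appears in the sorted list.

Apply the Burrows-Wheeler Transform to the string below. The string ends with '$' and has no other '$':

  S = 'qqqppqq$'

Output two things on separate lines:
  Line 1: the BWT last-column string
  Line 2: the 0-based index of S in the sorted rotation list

Answer: qqpqqpq$
7

Derivation:
All 8 rotations (rotation i = S[i:]+S[:i]):
  rot[0] = qqqppqq$
  rot[1] = qqppqq$q
  rot[2] = qppqq$qq
  rot[3] = ppqq$qqq
  rot[4] = pqq$qqqp
  rot[5] = qq$qqqpp
  rot[6] = q$qqqppq
  rot[7] = $qqqppqq
Sorted (with $ < everything):
  sorted[0] = $qqqppqq  (last char: 'q')
  sorted[1] = ppqq$qqq  (last char: 'q')
  sorted[2] = pqq$qqqp  (last char: 'p')
  sorted[3] = q$qqqppq  (last char: 'q')
  sorted[4] = qppqq$qq  (last char: 'q')
  sorted[5] = qq$qqqpp  (last char: 'p')
  sorted[6] = qqppqq$q  (last char: 'q')
  sorted[7] = qqqppqq$  (last char: '$')
Last column: qqpqqpq$
Original string S is at sorted index 7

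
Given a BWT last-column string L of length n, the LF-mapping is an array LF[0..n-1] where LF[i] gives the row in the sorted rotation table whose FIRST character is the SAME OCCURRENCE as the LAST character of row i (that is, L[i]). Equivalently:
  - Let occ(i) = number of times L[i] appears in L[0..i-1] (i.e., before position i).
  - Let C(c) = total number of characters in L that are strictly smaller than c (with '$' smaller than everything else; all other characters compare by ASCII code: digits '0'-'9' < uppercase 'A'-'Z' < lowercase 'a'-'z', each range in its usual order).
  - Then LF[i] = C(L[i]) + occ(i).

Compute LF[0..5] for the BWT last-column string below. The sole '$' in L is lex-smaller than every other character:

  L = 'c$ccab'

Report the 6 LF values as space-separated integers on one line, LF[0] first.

Answer: 3 0 4 5 1 2

Derivation:
Char counts: '$':1, 'a':1, 'b':1, 'c':3
C (first-col start): C('$')=0, C('a')=1, C('b')=2, C('c')=3
L[0]='c': occ=0, LF[0]=C('c')+0=3+0=3
L[1]='$': occ=0, LF[1]=C('$')+0=0+0=0
L[2]='c': occ=1, LF[2]=C('c')+1=3+1=4
L[3]='c': occ=2, LF[3]=C('c')+2=3+2=5
L[4]='a': occ=0, LF[4]=C('a')+0=1+0=1
L[5]='b': occ=0, LF[5]=C('b')+0=2+0=2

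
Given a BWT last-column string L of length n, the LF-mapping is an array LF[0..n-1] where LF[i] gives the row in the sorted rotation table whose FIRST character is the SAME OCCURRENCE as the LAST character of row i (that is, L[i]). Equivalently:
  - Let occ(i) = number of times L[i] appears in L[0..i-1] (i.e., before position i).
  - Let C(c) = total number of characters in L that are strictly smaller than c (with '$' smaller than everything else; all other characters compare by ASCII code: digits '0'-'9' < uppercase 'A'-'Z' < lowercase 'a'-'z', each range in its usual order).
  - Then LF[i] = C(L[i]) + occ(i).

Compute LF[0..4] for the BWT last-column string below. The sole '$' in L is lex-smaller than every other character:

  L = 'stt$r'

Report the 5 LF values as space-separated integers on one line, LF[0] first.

Answer: 2 3 4 0 1

Derivation:
Char counts: '$':1, 'r':1, 's':1, 't':2
C (first-col start): C('$')=0, C('r')=1, C('s')=2, C('t')=3
L[0]='s': occ=0, LF[0]=C('s')+0=2+0=2
L[1]='t': occ=0, LF[1]=C('t')+0=3+0=3
L[2]='t': occ=1, LF[2]=C('t')+1=3+1=4
L[3]='$': occ=0, LF[3]=C('$')+0=0+0=0
L[4]='r': occ=0, LF[4]=C('r')+0=1+0=1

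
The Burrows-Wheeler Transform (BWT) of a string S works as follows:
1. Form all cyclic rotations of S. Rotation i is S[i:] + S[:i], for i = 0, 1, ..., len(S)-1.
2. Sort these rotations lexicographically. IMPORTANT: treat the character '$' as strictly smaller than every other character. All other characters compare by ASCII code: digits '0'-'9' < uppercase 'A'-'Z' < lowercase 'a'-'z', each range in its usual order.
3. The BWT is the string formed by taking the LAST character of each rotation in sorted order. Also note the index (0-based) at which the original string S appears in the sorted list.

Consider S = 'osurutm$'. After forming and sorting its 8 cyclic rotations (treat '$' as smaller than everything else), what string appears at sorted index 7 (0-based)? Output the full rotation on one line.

Answer: utm$osur

Derivation:
All 8 rotations (rotation i = S[i:]+S[:i]):
  rot[0] = osurutm$
  rot[1] = surutm$o
  rot[2] = urutm$os
  rot[3] = rutm$osu
  rot[4] = utm$osur
  rot[5] = tm$osuru
  rot[6] = m$osurut
  rot[7] = $osurutm
Sorted (with $ < everything):
  sorted[0] = $osurutm
  sorted[1] = m$osurut
  sorted[2] = osurutm$
  sorted[3] = rutm$osu
  sorted[4] = surutm$o
  sorted[5] = tm$osuru
  sorted[6] = urutm$os
  sorted[7] = utm$osur
sorted[7] = utm$osur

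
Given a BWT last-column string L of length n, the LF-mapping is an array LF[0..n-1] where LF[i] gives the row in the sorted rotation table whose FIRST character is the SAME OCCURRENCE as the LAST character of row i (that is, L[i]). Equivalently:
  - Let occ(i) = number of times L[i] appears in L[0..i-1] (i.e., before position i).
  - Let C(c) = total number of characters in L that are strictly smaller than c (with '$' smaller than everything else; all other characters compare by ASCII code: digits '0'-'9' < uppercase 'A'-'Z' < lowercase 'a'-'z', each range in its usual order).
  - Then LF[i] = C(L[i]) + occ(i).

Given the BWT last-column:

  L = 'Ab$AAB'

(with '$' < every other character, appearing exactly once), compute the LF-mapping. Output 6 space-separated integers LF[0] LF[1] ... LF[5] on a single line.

Char counts: '$':1, 'A':3, 'B':1, 'b':1
C (first-col start): C('$')=0, C('A')=1, C('B')=4, C('b')=5
L[0]='A': occ=0, LF[0]=C('A')+0=1+0=1
L[1]='b': occ=0, LF[1]=C('b')+0=5+0=5
L[2]='$': occ=0, LF[2]=C('$')+0=0+0=0
L[3]='A': occ=1, LF[3]=C('A')+1=1+1=2
L[4]='A': occ=2, LF[4]=C('A')+2=1+2=3
L[5]='B': occ=0, LF[5]=C('B')+0=4+0=4

Answer: 1 5 0 2 3 4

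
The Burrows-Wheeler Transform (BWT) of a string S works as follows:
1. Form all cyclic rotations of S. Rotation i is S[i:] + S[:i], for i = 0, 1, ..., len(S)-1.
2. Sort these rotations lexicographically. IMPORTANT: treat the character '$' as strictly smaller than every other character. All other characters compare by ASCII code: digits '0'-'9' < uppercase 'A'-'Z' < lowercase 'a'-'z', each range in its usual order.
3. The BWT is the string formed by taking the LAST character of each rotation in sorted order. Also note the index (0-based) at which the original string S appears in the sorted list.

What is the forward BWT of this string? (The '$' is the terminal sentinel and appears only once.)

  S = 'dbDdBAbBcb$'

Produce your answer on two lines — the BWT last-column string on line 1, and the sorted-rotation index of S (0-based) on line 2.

All 11 rotations (rotation i = S[i:]+S[:i]):
  rot[0] = dbDdBAbBcb$
  rot[1] = bDdBAbBcb$d
  rot[2] = DdBAbBcb$db
  rot[3] = dBAbBcb$dbD
  rot[4] = BAbBcb$dbDd
  rot[5] = AbBcb$dbDdB
  rot[6] = bBcb$dbDdBA
  rot[7] = Bcb$dbDdBAb
  rot[8] = cb$dbDdBAbB
  rot[9] = b$dbDdBAbBc
  rot[10] = $dbDdBAbBcb
Sorted (with $ < everything):
  sorted[0] = $dbDdBAbBcb  (last char: 'b')
  sorted[1] = AbBcb$dbDdB  (last char: 'B')
  sorted[2] = BAbBcb$dbDd  (last char: 'd')
  sorted[3] = Bcb$dbDdBAb  (last char: 'b')
  sorted[4] = DdBAbBcb$db  (last char: 'b')
  sorted[5] = b$dbDdBAbBc  (last char: 'c')
  sorted[6] = bBcb$dbDdBA  (last char: 'A')
  sorted[7] = bDdBAbBcb$d  (last char: 'd')
  sorted[8] = cb$dbDdBAbB  (last char: 'B')
  sorted[9] = dBAbBcb$dbD  (last char: 'D')
  sorted[10] = dbDdBAbBcb$  (last char: '$')
Last column: bBdbbcAdBD$
Original string S is at sorted index 10

Answer: bBdbbcAdBD$
10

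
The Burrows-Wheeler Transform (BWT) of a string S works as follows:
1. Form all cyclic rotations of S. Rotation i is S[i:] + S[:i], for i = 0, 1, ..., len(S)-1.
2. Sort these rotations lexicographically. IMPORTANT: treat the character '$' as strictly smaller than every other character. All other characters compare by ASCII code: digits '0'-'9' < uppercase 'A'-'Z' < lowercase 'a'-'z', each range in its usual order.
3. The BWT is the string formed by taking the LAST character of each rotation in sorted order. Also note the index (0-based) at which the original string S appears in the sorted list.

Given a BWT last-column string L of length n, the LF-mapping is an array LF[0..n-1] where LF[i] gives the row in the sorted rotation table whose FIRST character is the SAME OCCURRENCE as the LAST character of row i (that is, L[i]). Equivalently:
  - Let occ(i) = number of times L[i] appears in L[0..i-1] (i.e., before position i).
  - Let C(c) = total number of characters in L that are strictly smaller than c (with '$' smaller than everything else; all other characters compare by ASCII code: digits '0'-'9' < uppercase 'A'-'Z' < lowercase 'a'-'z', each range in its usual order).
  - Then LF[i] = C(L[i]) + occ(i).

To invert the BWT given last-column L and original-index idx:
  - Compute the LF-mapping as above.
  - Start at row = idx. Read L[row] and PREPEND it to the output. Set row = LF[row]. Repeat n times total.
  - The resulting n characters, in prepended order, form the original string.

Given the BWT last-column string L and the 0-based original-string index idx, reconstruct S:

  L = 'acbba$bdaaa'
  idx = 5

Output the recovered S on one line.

Answer: adbabbaaca$

Derivation:
LF mapping: 1 9 6 7 2 0 8 10 3 4 5
Walk LF starting at row 5, prepending L[row]:
  step 1: row=5, L[5]='$', prepend. Next row=LF[5]=0
  step 2: row=0, L[0]='a', prepend. Next row=LF[0]=1
  step 3: row=1, L[1]='c', prepend. Next row=LF[1]=9
  step 4: row=9, L[9]='a', prepend. Next row=LF[9]=4
  step 5: row=4, L[4]='a', prepend. Next row=LF[4]=2
  step 6: row=2, L[2]='b', prepend. Next row=LF[2]=6
  step 7: row=6, L[6]='b', prepend. Next row=LF[6]=8
  step 8: row=8, L[8]='a', prepend. Next row=LF[8]=3
  step 9: row=3, L[3]='b', prepend. Next row=LF[3]=7
  step 10: row=7, L[7]='d', prepend. Next row=LF[7]=10
  step 11: row=10, L[10]='a', prepend. Next row=LF[10]=5
Reversed output: adbabbaaca$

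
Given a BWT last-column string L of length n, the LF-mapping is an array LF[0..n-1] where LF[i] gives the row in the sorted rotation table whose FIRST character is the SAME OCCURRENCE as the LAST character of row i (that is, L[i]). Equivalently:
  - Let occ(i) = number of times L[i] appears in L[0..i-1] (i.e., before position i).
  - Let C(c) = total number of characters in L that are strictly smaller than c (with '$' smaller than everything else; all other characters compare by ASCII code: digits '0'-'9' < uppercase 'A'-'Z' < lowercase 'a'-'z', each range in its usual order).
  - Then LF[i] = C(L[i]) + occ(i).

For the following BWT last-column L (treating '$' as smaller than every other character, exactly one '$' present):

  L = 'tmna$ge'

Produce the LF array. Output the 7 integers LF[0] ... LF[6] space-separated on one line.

Answer: 6 4 5 1 0 3 2

Derivation:
Char counts: '$':1, 'a':1, 'e':1, 'g':1, 'm':1, 'n':1, 't':1
C (first-col start): C('$')=0, C('a')=1, C('e')=2, C('g')=3, C('m')=4, C('n')=5, C('t')=6
L[0]='t': occ=0, LF[0]=C('t')+0=6+0=6
L[1]='m': occ=0, LF[1]=C('m')+0=4+0=4
L[2]='n': occ=0, LF[2]=C('n')+0=5+0=5
L[3]='a': occ=0, LF[3]=C('a')+0=1+0=1
L[4]='$': occ=0, LF[4]=C('$')+0=0+0=0
L[5]='g': occ=0, LF[5]=C('g')+0=3+0=3
L[6]='e': occ=0, LF[6]=C('e')+0=2+0=2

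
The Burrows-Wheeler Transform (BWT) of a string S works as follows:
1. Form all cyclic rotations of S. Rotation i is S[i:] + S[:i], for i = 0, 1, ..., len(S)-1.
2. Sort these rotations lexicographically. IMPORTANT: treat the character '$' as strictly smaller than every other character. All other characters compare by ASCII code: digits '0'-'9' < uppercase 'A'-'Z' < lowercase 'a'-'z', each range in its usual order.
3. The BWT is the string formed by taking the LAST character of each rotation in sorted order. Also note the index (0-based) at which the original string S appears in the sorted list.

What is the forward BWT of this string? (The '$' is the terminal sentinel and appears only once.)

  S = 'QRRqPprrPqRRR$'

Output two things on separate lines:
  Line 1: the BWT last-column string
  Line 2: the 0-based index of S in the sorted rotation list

All 14 rotations (rotation i = S[i:]+S[:i]):
  rot[0] = QRRqPprrPqRRR$
  rot[1] = RRqPprrPqRRR$Q
  rot[2] = RqPprrPqRRR$QR
  rot[3] = qPprrPqRRR$QRR
  rot[4] = PprrPqRRR$QRRq
  rot[5] = prrPqRRR$QRRqP
  rot[6] = rrPqRRR$QRRqPp
  rot[7] = rPqRRR$QRRqPpr
  rot[8] = PqRRR$QRRqPprr
  rot[9] = qRRR$QRRqPprrP
  rot[10] = RRR$QRRqPprrPq
  rot[11] = RR$QRRqPprrPqR
  rot[12] = R$QRRqPprrPqRR
  rot[13] = $QRRqPprrPqRRR
Sorted (with $ < everything):
  sorted[0] = $QRRqPprrPqRRR  (last char: 'R')
  sorted[1] = PprrPqRRR$QRRq  (last char: 'q')
  sorted[2] = PqRRR$QRRqPprr  (last char: 'r')
  sorted[3] = QRRqPprrPqRRR$  (last char: '$')
  sorted[4] = R$QRRqPprrPqRR  (last char: 'R')
  sorted[5] = RR$QRRqPprrPqR  (last char: 'R')
  sorted[6] = RRR$QRRqPprrPq  (last char: 'q')
  sorted[7] = RRqPprrPqRRR$Q  (last char: 'Q')
  sorted[8] = RqPprrPqRRR$QR  (last char: 'R')
  sorted[9] = prrPqRRR$QRRqP  (last char: 'P')
  sorted[10] = qPprrPqRRR$QRR  (last char: 'R')
  sorted[11] = qRRR$QRRqPprrP  (last char: 'P')
  sorted[12] = rPqRRR$QRRqPpr  (last char: 'r')
  sorted[13] = rrPqRRR$QRRqPp  (last char: 'p')
Last column: Rqr$RRqQRPRPrp
Original string S is at sorted index 3

Answer: Rqr$RRqQRPRPrp
3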